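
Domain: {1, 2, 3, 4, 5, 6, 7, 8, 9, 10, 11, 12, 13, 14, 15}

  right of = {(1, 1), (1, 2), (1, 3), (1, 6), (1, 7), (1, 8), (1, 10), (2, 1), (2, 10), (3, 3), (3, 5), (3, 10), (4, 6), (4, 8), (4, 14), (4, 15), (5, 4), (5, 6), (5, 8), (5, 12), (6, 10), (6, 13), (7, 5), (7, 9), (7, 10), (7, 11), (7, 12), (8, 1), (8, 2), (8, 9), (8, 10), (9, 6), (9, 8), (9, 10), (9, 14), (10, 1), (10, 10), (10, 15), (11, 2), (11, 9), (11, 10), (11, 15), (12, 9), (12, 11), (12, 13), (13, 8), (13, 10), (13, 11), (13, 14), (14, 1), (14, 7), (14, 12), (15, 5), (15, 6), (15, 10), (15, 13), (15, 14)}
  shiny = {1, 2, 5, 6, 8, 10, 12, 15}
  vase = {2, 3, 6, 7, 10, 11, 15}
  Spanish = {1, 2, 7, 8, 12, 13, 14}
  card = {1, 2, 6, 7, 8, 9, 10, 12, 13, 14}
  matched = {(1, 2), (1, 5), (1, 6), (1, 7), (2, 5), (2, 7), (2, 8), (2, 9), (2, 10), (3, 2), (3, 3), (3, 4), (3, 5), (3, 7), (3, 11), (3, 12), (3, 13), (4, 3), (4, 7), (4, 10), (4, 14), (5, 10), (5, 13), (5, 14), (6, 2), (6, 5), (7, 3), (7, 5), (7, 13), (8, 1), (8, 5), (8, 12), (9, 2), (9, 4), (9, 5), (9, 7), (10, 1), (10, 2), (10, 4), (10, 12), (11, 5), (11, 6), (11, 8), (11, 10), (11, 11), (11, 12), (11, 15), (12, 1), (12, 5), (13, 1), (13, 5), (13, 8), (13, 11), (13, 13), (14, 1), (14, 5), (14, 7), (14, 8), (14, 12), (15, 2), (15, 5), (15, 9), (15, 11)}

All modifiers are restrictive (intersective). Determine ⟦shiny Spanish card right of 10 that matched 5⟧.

{1, 2, 8}

⟦right of 10⟧ = {x : ⟨x, 10⟩ ∈ ⟦right of⟧} = {1, 2, 3, 6, 7, 8, 9, 10, 11, 13, 15}
⟦that matched 5⟧ = {x : ⟨x, 5⟩ ∈ ⟦matched⟧} = {1, 2, 3, 6, 7, 8, 9, 11, 12, 13, 14, 15}
⟦card⟧ = {1, 2, 6, 7, 8, 9, 10, 12, 13, 14}
… ∩ ⟦right of 10⟧ = {1, 2, 6, 7, 8, 9, 10, 12, 13, 14} ∩ {1, 2, 3, 6, 7, 8, 9, 10, 11, 13, 15} = {1, 2, 6, 7, 8, 9, 10, 13}
… ∩ ⟦that matched 5⟧ = {1, 2, 6, 7, 8, 9, 10, 13} ∩ {1, 2, 3, 6, 7, 8, 9, 11, 12, 13, 14, 15} = {1, 2, 6, 7, 8, 9, 13}
… ∩ ⟦shiny⟧ = {1, 2, 6, 7, 8, 9, 13} ∩ {1, 2, 5, 6, 8, 10, 12, 15} = {1, 2, 6, 8}
… ∩ ⟦Spanish⟧ = {1, 2, 6, 8} ∩ {1, 2, 7, 8, 12, 13, 14} = {1, 2, 8}
So ⟦shiny Spanish card right of 10 that matched 5⟧ = {1, 2, 8}.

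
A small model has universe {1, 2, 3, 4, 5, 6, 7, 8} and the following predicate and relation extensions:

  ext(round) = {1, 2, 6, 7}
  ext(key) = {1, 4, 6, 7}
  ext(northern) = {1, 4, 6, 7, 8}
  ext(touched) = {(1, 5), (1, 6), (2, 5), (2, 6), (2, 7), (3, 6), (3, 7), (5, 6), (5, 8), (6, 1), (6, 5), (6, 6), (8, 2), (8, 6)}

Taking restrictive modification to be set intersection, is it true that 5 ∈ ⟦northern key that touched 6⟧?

no

⟦that touched 6⟧ = {x : ⟨x, 6⟩ ∈ ⟦touched⟧} = {1, 2, 3, 5, 6, 8}
⟦key⟧ = {1, 4, 6, 7}
… ∩ ⟦that touched 6⟧ = {1, 4, 6, 7} ∩ {1, 2, 3, 5, 6, 8} = {1, 6}
… ∩ ⟦northern⟧ = {1, 6} ∩ {1, 4, 6, 7, 8} = {1, 6}
⟦northern key that touched 6⟧ = {1, 6}; 5 ∉ this set.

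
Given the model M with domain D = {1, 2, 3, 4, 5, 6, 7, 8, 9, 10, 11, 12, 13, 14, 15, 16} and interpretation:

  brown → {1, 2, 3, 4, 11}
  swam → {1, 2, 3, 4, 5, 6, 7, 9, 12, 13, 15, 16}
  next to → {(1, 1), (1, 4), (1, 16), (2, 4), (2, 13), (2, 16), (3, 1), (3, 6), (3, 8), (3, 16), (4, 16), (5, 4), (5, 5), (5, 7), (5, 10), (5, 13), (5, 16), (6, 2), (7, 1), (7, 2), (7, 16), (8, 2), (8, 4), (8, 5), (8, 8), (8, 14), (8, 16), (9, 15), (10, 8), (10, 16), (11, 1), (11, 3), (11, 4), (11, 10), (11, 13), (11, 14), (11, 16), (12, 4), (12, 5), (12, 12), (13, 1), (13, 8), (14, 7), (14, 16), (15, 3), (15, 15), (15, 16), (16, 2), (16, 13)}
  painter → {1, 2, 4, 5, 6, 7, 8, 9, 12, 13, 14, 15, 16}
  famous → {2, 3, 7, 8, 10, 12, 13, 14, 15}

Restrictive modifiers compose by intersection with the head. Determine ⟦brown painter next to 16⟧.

{1, 2, 4}

⟦next to 16⟧ = {x : ⟨x, 16⟩ ∈ ⟦next to⟧} = {1, 2, 3, 4, 5, 7, 8, 10, 11, 14, 15}
⟦painter⟧ = {1, 2, 4, 5, 6, 7, 8, 9, 12, 13, 14, 15, 16}
… ∩ ⟦next to 16⟧ = {1, 2, 4, 5, 6, 7, 8, 9, 12, 13, 14, 15, 16} ∩ {1, 2, 3, 4, 5, 7, 8, 10, 11, 14, 15} = {1, 2, 4, 5, 7, 8, 14, 15}
… ∩ ⟦brown⟧ = {1, 2, 4, 5, 7, 8, 14, 15} ∩ {1, 2, 3, 4, 11} = {1, 2, 4}
So ⟦brown painter next to 16⟧ = {1, 2, 4}.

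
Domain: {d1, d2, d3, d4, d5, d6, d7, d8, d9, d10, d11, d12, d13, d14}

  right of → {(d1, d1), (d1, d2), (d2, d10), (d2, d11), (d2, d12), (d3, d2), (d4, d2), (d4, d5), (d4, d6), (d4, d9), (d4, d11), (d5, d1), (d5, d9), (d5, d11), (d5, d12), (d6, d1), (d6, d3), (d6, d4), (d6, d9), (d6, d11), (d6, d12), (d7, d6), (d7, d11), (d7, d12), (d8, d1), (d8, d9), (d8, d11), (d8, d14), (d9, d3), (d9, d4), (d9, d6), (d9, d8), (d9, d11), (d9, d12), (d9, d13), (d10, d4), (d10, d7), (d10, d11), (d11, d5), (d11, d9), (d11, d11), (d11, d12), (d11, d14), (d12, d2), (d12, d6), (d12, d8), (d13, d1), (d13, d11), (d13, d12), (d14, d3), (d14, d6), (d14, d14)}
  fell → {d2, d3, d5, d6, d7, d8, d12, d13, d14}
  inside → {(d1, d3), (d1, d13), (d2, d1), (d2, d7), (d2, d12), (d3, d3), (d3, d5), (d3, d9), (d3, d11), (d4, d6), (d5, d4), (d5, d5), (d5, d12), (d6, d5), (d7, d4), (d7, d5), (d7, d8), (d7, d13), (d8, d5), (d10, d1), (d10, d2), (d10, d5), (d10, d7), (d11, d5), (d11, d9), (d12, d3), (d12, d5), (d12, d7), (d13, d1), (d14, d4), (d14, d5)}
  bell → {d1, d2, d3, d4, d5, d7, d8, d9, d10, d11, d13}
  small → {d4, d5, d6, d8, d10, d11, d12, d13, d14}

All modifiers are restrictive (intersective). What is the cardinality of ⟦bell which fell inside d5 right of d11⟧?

⟦which fell⟧ = ⟦fell⟧ = {d2, d3, d5, d6, d7, d8, d12, d13, d14}
⟦inside d5⟧ = {x : ⟨x, d5⟩ ∈ ⟦inside⟧} = {d3, d5, d6, d7, d8, d10, d11, d12, d14}
⟦right of d11⟧ = {x : ⟨x, d11⟩ ∈ ⟦right of⟧} = {d2, d4, d5, d6, d7, d8, d9, d10, d11, d13}
⟦bell⟧ = {d1, d2, d3, d4, d5, d7, d8, d9, d10, d11, d13}
… ∩ ⟦which fell⟧ = {d1, d2, d3, d4, d5, d7, d8, d9, d10, d11, d13} ∩ {d2, d3, d5, d6, d7, d8, d12, d13, d14} = {d2, d3, d5, d7, d8, d13}
… ∩ ⟦inside d5⟧ = {d2, d3, d5, d7, d8, d13} ∩ {d3, d5, d6, d7, d8, d10, d11, d12, d14} = {d3, d5, d7, d8}
… ∩ ⟦right of d11⟧ = {d3, d5, d7, d8} ∩ {d2, d4, d5, d6, d7, d8, d9, d10, d11, d13} = {d5, d7, d8}
⟦bell which fell inside d5 right of d11⟧ = {d5, d7, d8}, so the cardinality is 3.

3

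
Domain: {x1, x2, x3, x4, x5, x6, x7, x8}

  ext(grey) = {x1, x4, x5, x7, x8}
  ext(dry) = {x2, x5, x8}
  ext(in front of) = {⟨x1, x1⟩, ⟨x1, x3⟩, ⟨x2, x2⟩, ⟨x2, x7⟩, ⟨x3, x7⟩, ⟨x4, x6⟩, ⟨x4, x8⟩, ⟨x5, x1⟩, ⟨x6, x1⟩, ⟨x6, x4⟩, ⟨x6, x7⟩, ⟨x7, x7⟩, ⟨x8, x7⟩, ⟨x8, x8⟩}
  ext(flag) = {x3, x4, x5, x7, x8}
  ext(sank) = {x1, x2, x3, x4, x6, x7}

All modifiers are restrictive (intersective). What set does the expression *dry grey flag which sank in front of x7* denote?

⟦which sank⟧ = ⟦sank⟧ = {x1, x2, x3, x4, x6, x7}
⟦in front of x7⟧ = {x : ⟨x, x7⟩ ∈ ⟦in front of⟧} = {x2, x3, x6, x7, x8}
⟦flag⟧ = {x3, x4, x5, x7, x8}
… ∩ ⟦which sank⟧ = {x3, x4, x5, x7, x8} ∩ {x1, x2, x3, x4, x6, x7} = {x3, x4, x7}
… ∩ ⟦in front of x7⟧ = {x3, x4, x7} ∩ {x2, x3, x6, x7, x8} = {x3, x7}
… ∩ ⟦dry⟧ = {x3, x7} ∩ {x2, x5, x8} = ∅
… ∩ ⟦grey⟧ = ∅ ∩ {x1, x4, x5, x7, x8} = ∅
So ⟦dry grey flag which sank in front of x7⟧ = { }.

{ }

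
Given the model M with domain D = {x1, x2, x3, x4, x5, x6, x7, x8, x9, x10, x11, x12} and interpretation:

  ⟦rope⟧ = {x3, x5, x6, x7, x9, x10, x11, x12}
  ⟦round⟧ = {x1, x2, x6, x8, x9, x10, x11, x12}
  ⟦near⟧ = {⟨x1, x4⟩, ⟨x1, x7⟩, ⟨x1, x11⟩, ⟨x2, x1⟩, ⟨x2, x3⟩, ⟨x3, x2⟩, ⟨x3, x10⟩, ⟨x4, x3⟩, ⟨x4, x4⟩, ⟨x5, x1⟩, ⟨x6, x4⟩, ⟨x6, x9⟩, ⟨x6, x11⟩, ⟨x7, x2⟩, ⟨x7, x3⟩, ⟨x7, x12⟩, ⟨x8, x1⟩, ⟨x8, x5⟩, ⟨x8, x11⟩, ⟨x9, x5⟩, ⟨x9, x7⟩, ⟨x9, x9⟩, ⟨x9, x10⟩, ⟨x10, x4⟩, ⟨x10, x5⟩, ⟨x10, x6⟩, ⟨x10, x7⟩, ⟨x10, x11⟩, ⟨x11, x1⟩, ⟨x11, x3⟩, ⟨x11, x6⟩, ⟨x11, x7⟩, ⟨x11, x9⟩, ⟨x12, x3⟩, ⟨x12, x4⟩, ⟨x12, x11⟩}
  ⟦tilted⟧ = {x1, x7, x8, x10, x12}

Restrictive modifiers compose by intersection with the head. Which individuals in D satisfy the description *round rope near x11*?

{x6, x10, x12}

⟦near x11⟧ = {x : ⟨x, x11⟩ ∈ ⟦near⟧} = {x1, x6, x8, x10, x12}
⟦rope⟧ = {x3, x5, x6, x7, x9, x10, x11, x12}
… ∩ ⟦near x11⟧ = {x3, x5, x6, x7, x9, x10, x11, x12} ∩ {x1, x6, x8, x10, x12} = {x6, x10, x12}
… ∩ ⟦round⟧ = {x6, x10, x12} ∩ {x1, x2, x6, x8, x9, x10, x11, x12} = {x6, x10, x12}
So ⟦round rope near x11⟧ = {x6, x10, x12}.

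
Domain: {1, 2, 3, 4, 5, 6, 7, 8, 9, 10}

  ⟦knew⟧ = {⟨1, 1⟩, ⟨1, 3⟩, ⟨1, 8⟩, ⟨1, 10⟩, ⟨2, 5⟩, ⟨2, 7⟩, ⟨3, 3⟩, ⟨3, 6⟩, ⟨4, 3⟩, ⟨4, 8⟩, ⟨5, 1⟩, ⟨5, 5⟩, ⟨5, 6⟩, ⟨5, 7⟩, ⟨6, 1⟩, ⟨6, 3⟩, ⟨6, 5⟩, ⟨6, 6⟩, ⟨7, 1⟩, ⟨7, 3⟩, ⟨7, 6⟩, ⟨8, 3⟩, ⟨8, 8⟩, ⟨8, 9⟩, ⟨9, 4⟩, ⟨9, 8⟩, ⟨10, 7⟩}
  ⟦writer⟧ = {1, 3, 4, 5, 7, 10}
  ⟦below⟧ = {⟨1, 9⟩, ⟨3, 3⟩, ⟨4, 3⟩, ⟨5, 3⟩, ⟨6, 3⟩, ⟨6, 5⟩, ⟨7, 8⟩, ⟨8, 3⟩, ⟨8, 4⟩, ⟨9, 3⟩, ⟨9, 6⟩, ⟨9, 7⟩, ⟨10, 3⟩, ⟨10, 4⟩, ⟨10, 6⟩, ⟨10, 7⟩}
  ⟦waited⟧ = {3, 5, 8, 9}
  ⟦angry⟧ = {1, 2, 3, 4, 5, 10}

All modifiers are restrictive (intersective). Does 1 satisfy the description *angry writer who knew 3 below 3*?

no

⟦who knew 3⟧ = {x : ⟨x, 3⟩ ∈ ⟦knew⟧} = {1, 3, 4, 6, 7, 8}
⟦below 3⟧ = {x : ⟨x, 3⟩ ∈ ⟦below⟧} = {3, 4, 5, 6, 8, 9, 10}
⟦writer⟧ = {1, 3, 4, 5, 7, 10}
… ∩ ⟦who knew 3⟧ = {1, 3, 4, 5, 7, 10} ∩ {1, 3, 4, 6, 7, 8} = {1, 3, 4, 7}
… ∩ ⟦below 3⟧ = {1, 3, 4, 7} ∩ {3, 4, 5, 6, 8, 9, 10} = {3, 4}
… ∩ ⟦angry⟧ = {3, 4} ∩ {1, 2, 3, 4, 5, 10} = {3, 4}
⟦angry writer who knew 3 below 3⟧ = {3, 4}; 1 ∉ this set.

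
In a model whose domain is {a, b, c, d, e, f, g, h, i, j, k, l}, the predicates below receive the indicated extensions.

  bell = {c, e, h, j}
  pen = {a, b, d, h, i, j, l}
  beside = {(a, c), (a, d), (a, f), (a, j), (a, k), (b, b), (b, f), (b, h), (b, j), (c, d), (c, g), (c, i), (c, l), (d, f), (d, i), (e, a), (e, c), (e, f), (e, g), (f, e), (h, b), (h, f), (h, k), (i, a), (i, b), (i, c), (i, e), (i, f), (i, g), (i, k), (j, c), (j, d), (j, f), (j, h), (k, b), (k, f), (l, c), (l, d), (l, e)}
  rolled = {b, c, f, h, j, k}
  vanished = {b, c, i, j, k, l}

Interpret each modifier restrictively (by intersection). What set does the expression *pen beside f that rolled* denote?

⟦beside f⟧ = {x : ⟨x, f⟩ ∈ ⟦beside⟧} = {a, b, d, e, h, i, j, k}
⟦that rolled⟧ = ⟦rolled⟧ = {b, c, f, h, j, k}
⟦pen⟧ = {a, b, d, h, i, j, l}
… ∩ ⟦beside f⟧ = {a, b, d, h, i, j, l} ∩ {a, b, d, e, h, i, j, k} = {a, b, d, h, i, j}
… ∩ ⟦that rolled⟧ = {a, b, d, h, i, j} ∩ {b, c, f, h, j, k} = {b, h, j}
So ⟦pen beside f that rolled⟧ = {b, h, j}.

{b, h, j}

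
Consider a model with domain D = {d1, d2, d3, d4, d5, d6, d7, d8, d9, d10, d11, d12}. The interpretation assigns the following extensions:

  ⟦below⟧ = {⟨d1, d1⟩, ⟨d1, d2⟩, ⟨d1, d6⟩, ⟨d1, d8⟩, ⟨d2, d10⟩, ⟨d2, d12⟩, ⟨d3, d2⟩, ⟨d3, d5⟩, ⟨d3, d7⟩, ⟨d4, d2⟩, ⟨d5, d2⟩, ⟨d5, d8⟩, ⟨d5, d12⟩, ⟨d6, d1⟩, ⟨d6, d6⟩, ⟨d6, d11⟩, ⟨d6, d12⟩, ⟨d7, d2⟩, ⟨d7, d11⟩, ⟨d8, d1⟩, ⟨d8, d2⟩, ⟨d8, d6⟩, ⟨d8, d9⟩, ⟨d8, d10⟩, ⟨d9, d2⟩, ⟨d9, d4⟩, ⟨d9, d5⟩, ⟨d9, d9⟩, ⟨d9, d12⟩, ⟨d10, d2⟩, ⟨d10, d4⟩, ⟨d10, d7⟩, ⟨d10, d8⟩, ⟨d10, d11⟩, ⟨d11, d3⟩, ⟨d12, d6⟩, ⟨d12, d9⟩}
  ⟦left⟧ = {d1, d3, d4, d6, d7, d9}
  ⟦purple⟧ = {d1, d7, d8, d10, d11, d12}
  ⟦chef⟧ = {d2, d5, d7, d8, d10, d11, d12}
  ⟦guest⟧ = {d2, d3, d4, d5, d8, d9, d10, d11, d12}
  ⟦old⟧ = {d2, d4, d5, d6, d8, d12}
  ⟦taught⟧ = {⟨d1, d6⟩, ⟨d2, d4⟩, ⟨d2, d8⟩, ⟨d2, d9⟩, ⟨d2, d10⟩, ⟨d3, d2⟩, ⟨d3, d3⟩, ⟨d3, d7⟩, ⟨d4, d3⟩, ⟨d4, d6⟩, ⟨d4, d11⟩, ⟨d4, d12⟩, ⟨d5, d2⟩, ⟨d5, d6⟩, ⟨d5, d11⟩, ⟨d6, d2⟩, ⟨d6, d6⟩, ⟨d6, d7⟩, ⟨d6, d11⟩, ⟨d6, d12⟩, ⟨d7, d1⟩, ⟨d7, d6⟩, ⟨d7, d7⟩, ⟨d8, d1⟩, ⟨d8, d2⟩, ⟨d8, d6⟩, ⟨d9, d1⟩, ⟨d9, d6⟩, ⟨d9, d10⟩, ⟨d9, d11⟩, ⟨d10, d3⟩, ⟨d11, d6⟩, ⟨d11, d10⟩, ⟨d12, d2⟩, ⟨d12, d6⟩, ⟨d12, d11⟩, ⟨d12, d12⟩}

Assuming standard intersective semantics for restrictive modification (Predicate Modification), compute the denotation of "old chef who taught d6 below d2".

{d5, d8}

⟦who taught d6⟧ = {x : ⟨x, d6⟩ ∈ ⟦taught⟧} = {d1, d4, d5, d6, d7, d8, d9, d11, d12}
⟦below d2⟧ = {x : ⟨x, d2⟩ ∈ ⟦below⟧} = {d1, d3, d4, d5, d7, d8, d9, d10}
⟦chef⟧ = {d2, d5, d7, d8, d10, d11, d12}
… ∩ ⟦who taught d6⟧ = {d2, d5, d7, d8, d10, d11, d12} ∩ {d1, d4, d5, d6, d7, d8, d9, d11, d12} = {d5, d7, d8, d11, d12}
… ∩ ⟦below d2⟧ = {d5, d7, d8, d11, d12} ∩ {d1, d3, d4, d5, d7, d8, d9, d10} = {d5, d7, d8}
… ∩ ⟦old⟧ = {d5, d7, d8} ∩ {d2, d4, d5, d6, d8, d12} = {d5, d8}
So ⟦old chef who taught d6 below d2⟧ = {d5, d8}.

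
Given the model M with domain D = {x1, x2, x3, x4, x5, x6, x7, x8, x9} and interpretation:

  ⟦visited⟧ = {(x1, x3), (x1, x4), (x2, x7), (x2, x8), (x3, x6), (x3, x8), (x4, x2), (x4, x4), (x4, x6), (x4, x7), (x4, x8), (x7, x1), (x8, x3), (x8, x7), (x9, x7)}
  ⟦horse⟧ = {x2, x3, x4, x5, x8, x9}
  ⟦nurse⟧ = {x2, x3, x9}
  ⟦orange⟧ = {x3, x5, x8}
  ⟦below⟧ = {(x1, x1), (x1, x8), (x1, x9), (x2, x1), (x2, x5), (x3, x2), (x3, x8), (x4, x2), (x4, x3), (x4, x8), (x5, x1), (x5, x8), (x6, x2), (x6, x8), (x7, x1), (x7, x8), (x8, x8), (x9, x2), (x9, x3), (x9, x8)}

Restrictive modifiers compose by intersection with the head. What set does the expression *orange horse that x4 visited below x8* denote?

{x8}

⟦that x4 visited⟧ = {x : ⟨x4, x⟩ ∈ ⟦visited⟧} = {x2, x4, x6, x7, x8}
⟦below x8⟧ = {x : ⟨x, x8⟩ ∈ ⟦below⟧} = {x1, x3, x4, x5, x6, x7, x8, x9}
⟦horse⟧ = {x2, x3, x4, x5, x8, x9}
… ∩ ⟦that x4 visited⟧ = {x2, x3, x4, x5, x8, x9} ∩ {x2, x4, x6, x7, x8} = {x2, x4, x8}
… ∩ ⟦below x8⟧ = {x2, x4, x8} ∩ {x1, x3, x4, x5, x6, x7, x8, x9} = {x4, x8}
… ∩ ⟦orange⟧ = {x4, x8} ∩ {x3, x5, x8} = {x8}
So ⟦orange horse that x4 visited below x8⟧ = {x8}.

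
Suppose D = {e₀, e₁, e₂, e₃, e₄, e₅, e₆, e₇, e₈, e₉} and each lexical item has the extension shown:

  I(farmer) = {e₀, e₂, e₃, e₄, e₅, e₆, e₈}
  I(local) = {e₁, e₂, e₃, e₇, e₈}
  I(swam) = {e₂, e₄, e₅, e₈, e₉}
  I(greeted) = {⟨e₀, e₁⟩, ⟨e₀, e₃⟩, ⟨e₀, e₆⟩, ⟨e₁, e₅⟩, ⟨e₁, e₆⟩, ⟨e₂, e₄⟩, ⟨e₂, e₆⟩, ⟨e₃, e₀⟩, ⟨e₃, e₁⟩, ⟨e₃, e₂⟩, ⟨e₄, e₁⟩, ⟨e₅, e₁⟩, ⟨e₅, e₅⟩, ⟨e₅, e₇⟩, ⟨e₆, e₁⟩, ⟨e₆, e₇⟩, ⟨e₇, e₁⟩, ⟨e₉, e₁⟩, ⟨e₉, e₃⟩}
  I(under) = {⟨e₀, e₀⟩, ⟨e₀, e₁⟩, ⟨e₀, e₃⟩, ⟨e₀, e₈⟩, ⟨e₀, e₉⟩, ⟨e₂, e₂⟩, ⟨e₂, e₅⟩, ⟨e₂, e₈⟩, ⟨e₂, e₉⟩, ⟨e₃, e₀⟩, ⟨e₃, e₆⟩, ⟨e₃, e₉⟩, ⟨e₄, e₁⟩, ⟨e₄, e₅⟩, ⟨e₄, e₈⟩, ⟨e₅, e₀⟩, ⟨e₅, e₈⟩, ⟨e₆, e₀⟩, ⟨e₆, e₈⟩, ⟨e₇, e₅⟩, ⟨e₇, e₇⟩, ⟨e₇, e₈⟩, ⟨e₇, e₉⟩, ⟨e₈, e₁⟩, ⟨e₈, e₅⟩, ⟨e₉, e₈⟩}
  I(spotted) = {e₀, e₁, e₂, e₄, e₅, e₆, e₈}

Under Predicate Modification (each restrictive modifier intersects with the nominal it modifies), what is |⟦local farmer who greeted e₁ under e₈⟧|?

⟦who greeted e₁⟧ = {x : ⟨x, e₁⟩ ∈ ⟦greeted⟧} = {e₀, e₃, e₄, e₅, e₆, e₇, e₉}
⟦under e₈⟧ = {x : ⟨x, e₈⟩ ∈ ⟦under⟧} = {e₀, e₂, e₄, e₅, e₆, e₇, e₉}
⟦farmer⟧ = {e₀, e₂, e₃, e₄, e₅, e₆, e₈}
… ∩ ⟦who greeted e₁⟧ = {e₀, e₂, e₃, e₄, e₅, e₆, e₈} ∩ {e₀, e₃, e₄, e₅, e₆, e₇, e₉} = {e₀, e₃, e₄, e₅, e₆}
… ∩ ⟦under e₈⟧ = {e₀, e₃, e₄, e₅, e₆} ∩ {e₀, e₂, e₄, e₅, e₆, e₇, e₉} = {e₀, e₄, e₅, e₆}
… ∩ ⟦local⟧ = {e₀, e₄, e₅, e₆} ∩ {e₁, e₂, e₃, e₇, e₈} = ∅
⟦local farmer who greeted e₁ under e₈⟧ = ∅, so the cardinality is 0.

0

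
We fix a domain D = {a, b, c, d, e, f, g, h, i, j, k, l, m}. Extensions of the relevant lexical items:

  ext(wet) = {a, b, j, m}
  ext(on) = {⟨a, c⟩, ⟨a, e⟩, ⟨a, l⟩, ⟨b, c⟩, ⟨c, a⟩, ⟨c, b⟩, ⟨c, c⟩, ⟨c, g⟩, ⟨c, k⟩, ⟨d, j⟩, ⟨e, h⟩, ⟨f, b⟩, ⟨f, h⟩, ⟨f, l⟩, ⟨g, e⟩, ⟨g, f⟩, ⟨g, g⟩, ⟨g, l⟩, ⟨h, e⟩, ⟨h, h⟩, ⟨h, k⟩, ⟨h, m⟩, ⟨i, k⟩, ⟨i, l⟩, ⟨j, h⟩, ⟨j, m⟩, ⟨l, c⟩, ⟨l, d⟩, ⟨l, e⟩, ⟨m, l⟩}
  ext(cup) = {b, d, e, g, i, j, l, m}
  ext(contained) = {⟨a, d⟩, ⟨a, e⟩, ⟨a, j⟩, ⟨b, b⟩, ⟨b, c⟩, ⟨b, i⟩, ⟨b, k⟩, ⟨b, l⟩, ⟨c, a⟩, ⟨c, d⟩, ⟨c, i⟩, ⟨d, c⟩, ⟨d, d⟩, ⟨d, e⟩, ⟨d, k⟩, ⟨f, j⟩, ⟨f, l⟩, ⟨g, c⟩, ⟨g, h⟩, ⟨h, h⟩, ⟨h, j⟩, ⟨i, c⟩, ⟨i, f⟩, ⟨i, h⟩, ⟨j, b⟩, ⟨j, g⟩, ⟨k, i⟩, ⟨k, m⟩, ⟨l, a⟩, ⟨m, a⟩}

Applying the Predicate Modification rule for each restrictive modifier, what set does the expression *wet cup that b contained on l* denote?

⟦that b contained⟧ = {x : ⟨b, x⟩ ∈ ⟦contained⟧} = {b, c, i, k, l}
⟦on l⟧ = {x : ⟨x, l⟩ ∈ ⟦on⟧} = {a, f, g, i, m}
⟦cup⟧ = {b, d, e, g, i, j, l, m}
… ∩ ⟦that b contained⟧ = {b, d, e, g, i, j, l, m} ∩ {b, c, i, k, l} = {b, i, l}
… ∩ ⟦on l⟧ = {b, i, l} ∩ {a, f, g, i, m} = {i}
… ∩ ⟦wet⟧ = {i} ∩ {a, b, j, m} = ∅
So ⟦wet cup that b contained on l⟧ = ∅.

∅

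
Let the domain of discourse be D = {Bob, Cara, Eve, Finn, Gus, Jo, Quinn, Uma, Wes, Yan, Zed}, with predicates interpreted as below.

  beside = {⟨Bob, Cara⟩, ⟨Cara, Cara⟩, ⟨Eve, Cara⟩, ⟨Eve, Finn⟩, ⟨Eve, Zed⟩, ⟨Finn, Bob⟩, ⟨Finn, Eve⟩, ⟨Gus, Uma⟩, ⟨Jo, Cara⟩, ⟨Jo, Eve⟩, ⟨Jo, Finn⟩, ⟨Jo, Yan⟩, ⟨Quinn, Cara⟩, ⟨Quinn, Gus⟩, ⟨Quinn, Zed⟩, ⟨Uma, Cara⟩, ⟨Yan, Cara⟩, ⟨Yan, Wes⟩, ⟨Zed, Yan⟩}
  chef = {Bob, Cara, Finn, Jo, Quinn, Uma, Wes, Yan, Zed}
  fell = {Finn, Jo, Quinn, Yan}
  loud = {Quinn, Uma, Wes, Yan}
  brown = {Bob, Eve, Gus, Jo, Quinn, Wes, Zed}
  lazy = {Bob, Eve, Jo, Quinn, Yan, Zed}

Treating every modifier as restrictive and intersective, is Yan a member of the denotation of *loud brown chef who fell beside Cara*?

⟦who fell⟧ = ⟦fell⟧ = {Finn, Jo, Quinn, Yan}
⟦beside Cara⟧ = {x : ⟨x, Cara⟩ ∈ ⟦beside⟧} = {Bob, Cara, Eve, Jo, Quinn, Uma, Yan}
⟦chef⟧ = {Bob, Cara, Finn, Jo, Quinn, Uma, Wes, Yan, Zed}
… ∩ ⟦who fell⟧ = {Bob, Cara, Finn, Jo, Quinn, Uma, Wes, Yan, Zed} ∩ {Finn, Jo, Quinn, Yan} = {Finn, Jo, Quinn, Yan}
… ∩ ⟦beside Cara⟧ = {Finn, Jo, Quinn, Yan} ∩ {Bob, Cara, Eve, Jo, Quinn, Uma, Yan} = {Jo, Quinn, Yan}
… ∩ ⟦loud⟧ = {Jo, Quinn, Yan} ∩ {Quinn, Uma, Wes, Yan} = {Quinn, Yan}
… ∩ ⟦brown⟧ = {Quinn, Yan} ∩ {Bob, Eve, Gus, Jo, Quinn, Wes, Zed} = {Quinn}
⟦loud brown chef who fell beside Cara⟧ = {Quinn}; Yan ∉ this set.

no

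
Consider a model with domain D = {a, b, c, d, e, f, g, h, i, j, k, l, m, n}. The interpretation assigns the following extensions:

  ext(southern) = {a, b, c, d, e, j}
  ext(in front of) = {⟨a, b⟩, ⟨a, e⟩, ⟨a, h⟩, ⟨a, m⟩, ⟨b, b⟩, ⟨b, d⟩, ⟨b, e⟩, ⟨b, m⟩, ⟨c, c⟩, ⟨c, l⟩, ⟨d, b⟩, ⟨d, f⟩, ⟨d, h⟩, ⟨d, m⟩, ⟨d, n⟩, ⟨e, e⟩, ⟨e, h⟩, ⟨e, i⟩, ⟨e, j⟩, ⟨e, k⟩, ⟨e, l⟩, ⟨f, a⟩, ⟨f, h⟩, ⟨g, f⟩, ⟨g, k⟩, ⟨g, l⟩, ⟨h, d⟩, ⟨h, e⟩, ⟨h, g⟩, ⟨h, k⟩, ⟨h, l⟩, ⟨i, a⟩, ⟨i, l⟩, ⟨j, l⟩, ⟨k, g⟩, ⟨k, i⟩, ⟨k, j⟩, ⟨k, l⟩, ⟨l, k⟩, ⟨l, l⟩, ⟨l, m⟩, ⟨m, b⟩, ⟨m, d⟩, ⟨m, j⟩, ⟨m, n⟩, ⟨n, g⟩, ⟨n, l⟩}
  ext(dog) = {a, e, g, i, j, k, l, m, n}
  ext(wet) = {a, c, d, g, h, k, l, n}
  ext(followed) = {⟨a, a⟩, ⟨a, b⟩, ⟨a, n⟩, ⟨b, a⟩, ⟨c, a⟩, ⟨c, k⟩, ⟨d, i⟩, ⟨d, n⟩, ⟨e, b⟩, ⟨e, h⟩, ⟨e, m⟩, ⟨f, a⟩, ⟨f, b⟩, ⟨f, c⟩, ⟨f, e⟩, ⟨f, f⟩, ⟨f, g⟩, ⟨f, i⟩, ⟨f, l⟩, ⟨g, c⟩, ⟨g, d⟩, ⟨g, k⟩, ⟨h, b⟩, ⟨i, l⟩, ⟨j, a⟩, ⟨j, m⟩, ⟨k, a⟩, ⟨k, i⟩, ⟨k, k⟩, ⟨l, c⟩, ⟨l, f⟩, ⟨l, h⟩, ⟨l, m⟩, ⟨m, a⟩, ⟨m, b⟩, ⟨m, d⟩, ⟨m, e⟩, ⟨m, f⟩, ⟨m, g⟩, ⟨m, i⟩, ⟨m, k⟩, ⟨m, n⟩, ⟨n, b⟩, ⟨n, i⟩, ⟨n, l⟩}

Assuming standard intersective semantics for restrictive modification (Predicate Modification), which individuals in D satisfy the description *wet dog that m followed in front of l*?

⟦that m followed⟧ = {x : ⟨m, x⟩ ∈ ⟦followed⟧} = {a, b, d, e, f, g, i, k, n}
⟦in front of l⟧ = {x : ⟨x, l⟩ ∈ ⟦in front of⟧} = {c, e, g, h, i, j, k, l, n}
⟦dog⟧ = {a, e, g, i, j, k, l, m, n}
… ∩ ⟦that m followed⟧ = {a, e, g, i, j, k, l, m, n} ∩ {a, b, d, e, f, g, i, k, n} = {a, e, g, i, k, n}
… ∩ ⟦in front of l⟧ = {a, e, g, i, k, n} ∩ {c, e, g, h, i, j, k, l, n} = {e, g, i, k, n}
… ∩ ⟦wet⟧ = {e, g, i, k, n} ∩ {a, c, d, g, h, k, l, n} = {g, k, n}
So ⟦wet dog that m followed in front of l⟧ = {g, k, n}.

{g, k, n}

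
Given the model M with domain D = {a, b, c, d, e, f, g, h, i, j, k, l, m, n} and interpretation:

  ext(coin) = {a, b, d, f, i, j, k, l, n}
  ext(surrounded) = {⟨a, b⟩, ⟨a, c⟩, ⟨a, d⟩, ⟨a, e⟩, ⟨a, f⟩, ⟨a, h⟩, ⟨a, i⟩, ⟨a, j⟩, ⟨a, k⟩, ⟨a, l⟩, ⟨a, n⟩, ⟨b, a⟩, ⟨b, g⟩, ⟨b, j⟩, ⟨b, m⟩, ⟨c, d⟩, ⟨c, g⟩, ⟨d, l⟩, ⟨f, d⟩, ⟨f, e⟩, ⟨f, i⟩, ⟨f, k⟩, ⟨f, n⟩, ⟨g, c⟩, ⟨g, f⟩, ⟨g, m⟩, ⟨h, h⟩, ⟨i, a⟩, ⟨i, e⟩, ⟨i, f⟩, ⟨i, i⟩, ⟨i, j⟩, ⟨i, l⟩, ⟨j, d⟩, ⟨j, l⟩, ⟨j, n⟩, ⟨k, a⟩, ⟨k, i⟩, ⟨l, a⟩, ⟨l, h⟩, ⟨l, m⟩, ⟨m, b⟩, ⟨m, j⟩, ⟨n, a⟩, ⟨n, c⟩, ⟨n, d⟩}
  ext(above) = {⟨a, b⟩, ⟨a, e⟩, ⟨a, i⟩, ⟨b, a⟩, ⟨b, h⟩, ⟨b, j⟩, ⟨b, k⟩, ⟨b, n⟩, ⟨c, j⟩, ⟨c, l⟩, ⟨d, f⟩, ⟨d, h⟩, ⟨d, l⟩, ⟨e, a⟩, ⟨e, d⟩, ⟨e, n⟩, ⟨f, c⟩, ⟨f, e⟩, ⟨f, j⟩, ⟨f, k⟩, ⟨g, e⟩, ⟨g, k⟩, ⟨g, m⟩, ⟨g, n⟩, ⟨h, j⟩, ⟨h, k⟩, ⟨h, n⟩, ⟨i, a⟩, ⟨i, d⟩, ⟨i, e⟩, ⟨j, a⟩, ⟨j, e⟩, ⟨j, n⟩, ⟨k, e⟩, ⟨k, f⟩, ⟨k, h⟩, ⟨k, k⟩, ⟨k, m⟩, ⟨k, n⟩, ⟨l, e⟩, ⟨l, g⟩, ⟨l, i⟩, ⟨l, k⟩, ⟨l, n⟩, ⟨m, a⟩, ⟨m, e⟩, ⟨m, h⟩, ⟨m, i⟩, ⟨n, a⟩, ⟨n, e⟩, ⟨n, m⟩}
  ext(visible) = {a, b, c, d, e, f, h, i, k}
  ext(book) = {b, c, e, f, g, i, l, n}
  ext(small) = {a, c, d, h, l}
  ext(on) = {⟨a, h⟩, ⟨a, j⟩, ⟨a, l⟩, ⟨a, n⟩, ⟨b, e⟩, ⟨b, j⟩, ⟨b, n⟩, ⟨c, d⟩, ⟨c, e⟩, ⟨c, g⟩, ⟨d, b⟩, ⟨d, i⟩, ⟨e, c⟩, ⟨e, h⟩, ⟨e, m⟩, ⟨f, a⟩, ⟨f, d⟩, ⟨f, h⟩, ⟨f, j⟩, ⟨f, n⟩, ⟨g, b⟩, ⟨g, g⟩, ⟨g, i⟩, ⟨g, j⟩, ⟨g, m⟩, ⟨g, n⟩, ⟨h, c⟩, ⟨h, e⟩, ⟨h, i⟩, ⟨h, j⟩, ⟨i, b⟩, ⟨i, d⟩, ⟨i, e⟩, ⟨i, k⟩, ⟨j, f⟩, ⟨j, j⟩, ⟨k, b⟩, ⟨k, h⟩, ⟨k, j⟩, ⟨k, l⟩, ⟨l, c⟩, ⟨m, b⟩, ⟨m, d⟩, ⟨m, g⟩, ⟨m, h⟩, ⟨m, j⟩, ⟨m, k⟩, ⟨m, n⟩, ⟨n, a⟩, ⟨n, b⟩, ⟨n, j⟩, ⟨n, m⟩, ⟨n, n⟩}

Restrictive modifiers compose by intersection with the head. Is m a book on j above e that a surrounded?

⟦on j⟧ = {x : ⟨x, j⟩ ∈ ⟦on⟧} = {a, b, f, g, h, j, k, m, n}
⟦above e⟧ = {x : ⟨x, e⟩ ∈ ⟦above⟧} = {a, f, g, i, j, k, l, m, n}
⟦that a surrounded⟧ = {x : ⟨a, x⟩ ∈ ⟦surrounded⟧} = {b, c, d, e, f, h, i, j, k, l, n}
⟦book⟧ = {b, c, e, f, g, i, l, n}
… ∩ ⟦on j⟧ = {b, c, e, f, g, i, l, n} ∩ {a, b, f, g, h, j, k, m, n} = {b, f, g, n}
… ∩ ⟦above e⟧ = {b, f, g, n} ∩ {a, f, g, i, j, k, l, m, n} = {f, g, n}
… ∩ ⟦that a surrounded⟧ = {f, g, n} ∩ {b, c, d, e, f, h, i, j, k, l, n} = {f, n}
⟦book on j above e that a surrounded⟧ = {f, n}; m ∉ this set.

no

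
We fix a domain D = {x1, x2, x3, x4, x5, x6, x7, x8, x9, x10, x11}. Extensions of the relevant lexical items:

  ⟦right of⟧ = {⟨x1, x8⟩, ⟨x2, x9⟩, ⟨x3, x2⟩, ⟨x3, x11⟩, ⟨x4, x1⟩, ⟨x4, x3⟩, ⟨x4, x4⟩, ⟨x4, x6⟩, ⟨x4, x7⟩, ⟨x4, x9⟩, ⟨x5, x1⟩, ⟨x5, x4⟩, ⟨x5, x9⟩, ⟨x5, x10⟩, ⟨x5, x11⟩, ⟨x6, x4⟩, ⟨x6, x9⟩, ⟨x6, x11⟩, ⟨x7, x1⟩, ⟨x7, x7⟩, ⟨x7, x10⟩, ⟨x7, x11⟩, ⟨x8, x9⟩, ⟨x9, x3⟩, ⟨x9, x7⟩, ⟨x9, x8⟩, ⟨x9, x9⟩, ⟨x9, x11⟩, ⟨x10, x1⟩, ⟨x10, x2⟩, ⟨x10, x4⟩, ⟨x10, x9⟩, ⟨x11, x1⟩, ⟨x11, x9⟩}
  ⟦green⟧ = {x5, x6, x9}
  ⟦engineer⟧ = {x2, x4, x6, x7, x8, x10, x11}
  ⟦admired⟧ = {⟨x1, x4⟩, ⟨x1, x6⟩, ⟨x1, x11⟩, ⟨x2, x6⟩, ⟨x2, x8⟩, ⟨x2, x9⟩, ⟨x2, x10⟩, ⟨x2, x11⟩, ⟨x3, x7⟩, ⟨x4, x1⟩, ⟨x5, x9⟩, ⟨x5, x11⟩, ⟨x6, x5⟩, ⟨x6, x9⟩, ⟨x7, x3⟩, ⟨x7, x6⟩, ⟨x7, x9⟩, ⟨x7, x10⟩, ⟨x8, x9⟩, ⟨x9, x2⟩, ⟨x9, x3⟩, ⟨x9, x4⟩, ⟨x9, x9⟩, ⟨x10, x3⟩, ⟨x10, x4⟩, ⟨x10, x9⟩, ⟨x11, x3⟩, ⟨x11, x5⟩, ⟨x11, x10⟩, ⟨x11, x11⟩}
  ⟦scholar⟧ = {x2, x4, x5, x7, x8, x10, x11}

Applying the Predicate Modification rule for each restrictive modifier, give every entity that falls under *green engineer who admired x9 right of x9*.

{x6}

⟦who admired x9⟧ = {x : ⟨x, x9⟩ ∈ ⟦admired⟧} = {x2, x5, x6, x7, x8, x9, x10}
⟦right of x9⟧ = {x : ⟨x, x9⟩ ∈ ⟦right of⟧} = {x2, x4, x5, x6, x8, x9, x10, x11}
⟦engineer⟧ = {x2, x4, x6, x7, x8, x10, x11}
… ∩ ⟦who admired x9⟧ = {x2, x4, x6, x7, x8, x10, x11} ∩ {x2, x5, x6, x7, x8, x9, x10} = {x2, x6, x7, x8, x10}
… ∩ ⟦right of x9⟧ = {x2, x6, x7, x8, x10} ∩ {x2, x4, x5, x6, x8, x9, x10, x11} = {x2, x6, x8, x10}
… ∩ ⟦green⟧ = {x2, x6, x8, x10} ∩ {x5, x6, x9} = {x6}
So ⟦green engineer who admired x9 right of x9⟧ = {x6}.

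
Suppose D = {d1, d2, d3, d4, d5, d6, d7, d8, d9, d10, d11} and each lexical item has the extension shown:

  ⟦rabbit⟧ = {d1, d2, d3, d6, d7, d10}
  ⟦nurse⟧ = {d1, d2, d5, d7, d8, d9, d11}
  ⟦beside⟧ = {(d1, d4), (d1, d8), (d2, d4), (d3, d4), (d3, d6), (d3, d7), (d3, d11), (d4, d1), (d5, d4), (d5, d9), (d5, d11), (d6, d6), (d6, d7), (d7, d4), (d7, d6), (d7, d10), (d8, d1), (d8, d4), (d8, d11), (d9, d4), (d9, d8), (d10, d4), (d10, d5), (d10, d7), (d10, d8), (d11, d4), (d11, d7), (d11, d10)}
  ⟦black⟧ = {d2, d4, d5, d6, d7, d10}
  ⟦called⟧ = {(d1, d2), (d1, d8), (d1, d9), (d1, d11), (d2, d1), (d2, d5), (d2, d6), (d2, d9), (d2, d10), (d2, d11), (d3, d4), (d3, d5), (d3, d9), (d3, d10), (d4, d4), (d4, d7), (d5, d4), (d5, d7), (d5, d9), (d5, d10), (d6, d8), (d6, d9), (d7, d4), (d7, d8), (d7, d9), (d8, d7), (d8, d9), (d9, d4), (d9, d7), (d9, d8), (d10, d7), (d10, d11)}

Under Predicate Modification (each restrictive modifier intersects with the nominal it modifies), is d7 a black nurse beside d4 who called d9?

⟦beside d4⟧ = {x : ⟨x, d4⟩ ∈ ⟦beside⟧} = {d1, d2, d3, d5, d7, d8, d9, d10, d11}
⟦who called d9⟧ = {x : ⟨x, d9⟩ ∈ ⟦called⟧} = {d1, d2, d3, d5, d6, d7, d8}
⟦nurse⟧ = {d1, d2, d5, d7, d8, d9, d11}
… ∩ ⟦beside d4⟧ = {d1, d2, d5, d7, d8, d9, d11} ∩ {d1, d2, d3, d5, d7, d8, d9, d10, d11} = {d1, d2, d5, d7, d8, d9, d11}
… ∩ ⟦who called d9⟧ = {d1, d2, d5, d7, d8, d9, d11} ∩ {d1, d2, d3, d5, d6, d7, d8} = {d1, d2, d5, d7, d8}
… ∩ ⟦black⟧ = {d1, d2, d5, d7, d8} ∩ {d2, d4, d5, d6, d7, d10} = {d2, d5, d7}
⟦black nurse beside d4 who called d9⟧ = {d2, d5, d7}; d7 ∈ this set.

yes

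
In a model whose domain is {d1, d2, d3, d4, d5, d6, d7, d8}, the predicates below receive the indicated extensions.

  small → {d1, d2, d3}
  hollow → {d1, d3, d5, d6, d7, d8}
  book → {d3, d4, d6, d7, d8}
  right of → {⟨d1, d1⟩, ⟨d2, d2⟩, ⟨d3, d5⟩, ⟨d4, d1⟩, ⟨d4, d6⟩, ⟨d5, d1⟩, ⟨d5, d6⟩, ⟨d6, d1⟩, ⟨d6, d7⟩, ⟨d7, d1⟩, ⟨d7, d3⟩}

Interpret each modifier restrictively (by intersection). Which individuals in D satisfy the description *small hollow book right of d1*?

⟦right of d1⟧ = {x : ⟨x, d1⟩ ∈ ⟦right of⟧} = {d1, d4, d5, d6, d7}
⟦book⟧ = {d3, d4, d6, d7, d8}
… ∩ ⟦right of d1⟧ = {d3, d4, d6, d7, d8} ∩ {d1, d4, d5, d6, d7} = {d4, d6, d7}
… ∩ ⟦small⟧ = {d4, d6, d7} ∩ {d1, d2, d3} = ∅
… ∩ ⟦hollow⟧ = ∅ ∩ {d1, d3, d5, d6, d7, d8} = ∅
So ⟦small hollow book right of d1⟧ = { }.

{ }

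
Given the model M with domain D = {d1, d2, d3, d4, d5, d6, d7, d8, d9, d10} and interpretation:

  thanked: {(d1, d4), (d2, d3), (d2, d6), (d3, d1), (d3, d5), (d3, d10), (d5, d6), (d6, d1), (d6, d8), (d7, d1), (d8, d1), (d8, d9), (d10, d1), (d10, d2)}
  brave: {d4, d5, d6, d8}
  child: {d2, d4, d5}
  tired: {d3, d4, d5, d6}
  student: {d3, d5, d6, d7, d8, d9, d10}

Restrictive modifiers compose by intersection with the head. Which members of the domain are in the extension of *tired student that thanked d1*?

⟦that thanked d1⟧ = {x : ⟨x, d1⟩ ∈ ⟦thanked⟧} = {d3, d6, d7, d8, d10}
⟦student⟧ = {d3, d5, d6, d7, d8, d9, d10}
… ∩ ⟦that thanked d1⟧ = {d3, d5, d6, d7, d8, d9, d10} ∩ {d3, d6, d7, d8, d10} = {d3, d6, d7, d8, d10}
… ∩ ⟦tired⟧ = {d3, d6, d7, d8, d10} ∩ {d3, d4, d5, d6} = {d3, d6}
So ⟦tired student that thanked d1⟧ = {d3, d6}.

{d3, d6}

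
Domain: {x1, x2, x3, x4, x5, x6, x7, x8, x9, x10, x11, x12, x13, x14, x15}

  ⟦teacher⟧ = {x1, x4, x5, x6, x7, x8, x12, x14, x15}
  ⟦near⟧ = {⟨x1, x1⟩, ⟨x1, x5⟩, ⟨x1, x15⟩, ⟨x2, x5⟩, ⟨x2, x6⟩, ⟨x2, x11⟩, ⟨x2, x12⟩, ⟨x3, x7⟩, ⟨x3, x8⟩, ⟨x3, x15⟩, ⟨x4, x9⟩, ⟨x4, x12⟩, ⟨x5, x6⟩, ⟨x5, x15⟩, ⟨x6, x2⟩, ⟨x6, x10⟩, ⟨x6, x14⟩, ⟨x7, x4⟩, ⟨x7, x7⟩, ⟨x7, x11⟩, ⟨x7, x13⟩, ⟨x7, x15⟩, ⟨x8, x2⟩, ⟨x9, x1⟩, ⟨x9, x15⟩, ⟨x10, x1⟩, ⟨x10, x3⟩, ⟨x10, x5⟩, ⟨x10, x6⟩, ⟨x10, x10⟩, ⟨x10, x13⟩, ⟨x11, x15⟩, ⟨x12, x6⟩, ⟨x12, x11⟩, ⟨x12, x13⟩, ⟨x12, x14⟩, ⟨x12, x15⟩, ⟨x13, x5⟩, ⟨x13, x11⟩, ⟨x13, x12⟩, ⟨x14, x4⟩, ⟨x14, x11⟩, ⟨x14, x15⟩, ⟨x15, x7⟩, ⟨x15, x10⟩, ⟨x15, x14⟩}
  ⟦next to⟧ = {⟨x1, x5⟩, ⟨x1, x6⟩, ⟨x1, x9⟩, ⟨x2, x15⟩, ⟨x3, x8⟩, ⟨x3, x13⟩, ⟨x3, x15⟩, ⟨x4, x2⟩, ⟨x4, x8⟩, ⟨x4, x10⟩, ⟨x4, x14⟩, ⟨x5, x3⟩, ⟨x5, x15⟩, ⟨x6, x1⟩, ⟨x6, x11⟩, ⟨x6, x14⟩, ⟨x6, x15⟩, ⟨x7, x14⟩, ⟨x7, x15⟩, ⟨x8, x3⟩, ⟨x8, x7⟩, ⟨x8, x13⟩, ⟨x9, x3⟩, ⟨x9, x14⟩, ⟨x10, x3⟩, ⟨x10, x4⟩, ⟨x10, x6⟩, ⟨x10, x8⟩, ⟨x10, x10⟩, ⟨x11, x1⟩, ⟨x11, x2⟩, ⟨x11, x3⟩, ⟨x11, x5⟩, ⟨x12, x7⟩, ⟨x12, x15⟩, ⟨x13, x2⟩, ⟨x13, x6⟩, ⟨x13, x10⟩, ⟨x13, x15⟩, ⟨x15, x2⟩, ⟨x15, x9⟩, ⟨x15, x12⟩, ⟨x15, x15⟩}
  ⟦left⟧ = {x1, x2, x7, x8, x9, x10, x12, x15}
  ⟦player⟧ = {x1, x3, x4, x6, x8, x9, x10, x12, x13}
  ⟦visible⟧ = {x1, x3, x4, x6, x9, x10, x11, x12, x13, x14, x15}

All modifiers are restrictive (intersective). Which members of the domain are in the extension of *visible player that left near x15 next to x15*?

⟦that left⟧ = ⟦left⟧ = {x1, x2, x7, x8, x9, x10, x12, x15}
⟦near x15⟧ = {x : ⟨x, x15⟩ ∈ ⟦near⟧} = {x1, x3, x5, x7, x9, x11, x12, x14}
⟦next to x15⟧ = {x : ⟨x, x15⟩ ∈ ⟦next to⟧} = {x2, x3, x5, x6, x7, x12, x13, x15}
⟦player⟧ = {x1, x3, x4, x6, x8, x9, x10, x12, x13}
… ∩ ⟦that left⟧ = {x1, x3, x4, x6, x8, x9, x10, x12, x13} ∩ {x1, x2, x7, x8, x9, x10, x12, x15} = {x1, x8, x9, x10, x12}
… ∩ ⟦near x15⟧ = {x1, x8, x9, x10, x12} ∩ {x1, x3, x5, x7, x9, x11, x12, x14} = {x1, x9, x12}
… ∩ ⟦next to x15⟧ = {x1, x9, x12} ∩ {x2, x3, x5, x6, x7, x12, x13, x15} = {x12}
… ∩ ⟦visible⟧ = {x12} ∩ {x1, x3, x4, x6, x9, x10, x11, x12, x13, x14, x15} = {x12}
So ⟦visible player that left near x15 next to x15⟧ = {x12}.

{x12}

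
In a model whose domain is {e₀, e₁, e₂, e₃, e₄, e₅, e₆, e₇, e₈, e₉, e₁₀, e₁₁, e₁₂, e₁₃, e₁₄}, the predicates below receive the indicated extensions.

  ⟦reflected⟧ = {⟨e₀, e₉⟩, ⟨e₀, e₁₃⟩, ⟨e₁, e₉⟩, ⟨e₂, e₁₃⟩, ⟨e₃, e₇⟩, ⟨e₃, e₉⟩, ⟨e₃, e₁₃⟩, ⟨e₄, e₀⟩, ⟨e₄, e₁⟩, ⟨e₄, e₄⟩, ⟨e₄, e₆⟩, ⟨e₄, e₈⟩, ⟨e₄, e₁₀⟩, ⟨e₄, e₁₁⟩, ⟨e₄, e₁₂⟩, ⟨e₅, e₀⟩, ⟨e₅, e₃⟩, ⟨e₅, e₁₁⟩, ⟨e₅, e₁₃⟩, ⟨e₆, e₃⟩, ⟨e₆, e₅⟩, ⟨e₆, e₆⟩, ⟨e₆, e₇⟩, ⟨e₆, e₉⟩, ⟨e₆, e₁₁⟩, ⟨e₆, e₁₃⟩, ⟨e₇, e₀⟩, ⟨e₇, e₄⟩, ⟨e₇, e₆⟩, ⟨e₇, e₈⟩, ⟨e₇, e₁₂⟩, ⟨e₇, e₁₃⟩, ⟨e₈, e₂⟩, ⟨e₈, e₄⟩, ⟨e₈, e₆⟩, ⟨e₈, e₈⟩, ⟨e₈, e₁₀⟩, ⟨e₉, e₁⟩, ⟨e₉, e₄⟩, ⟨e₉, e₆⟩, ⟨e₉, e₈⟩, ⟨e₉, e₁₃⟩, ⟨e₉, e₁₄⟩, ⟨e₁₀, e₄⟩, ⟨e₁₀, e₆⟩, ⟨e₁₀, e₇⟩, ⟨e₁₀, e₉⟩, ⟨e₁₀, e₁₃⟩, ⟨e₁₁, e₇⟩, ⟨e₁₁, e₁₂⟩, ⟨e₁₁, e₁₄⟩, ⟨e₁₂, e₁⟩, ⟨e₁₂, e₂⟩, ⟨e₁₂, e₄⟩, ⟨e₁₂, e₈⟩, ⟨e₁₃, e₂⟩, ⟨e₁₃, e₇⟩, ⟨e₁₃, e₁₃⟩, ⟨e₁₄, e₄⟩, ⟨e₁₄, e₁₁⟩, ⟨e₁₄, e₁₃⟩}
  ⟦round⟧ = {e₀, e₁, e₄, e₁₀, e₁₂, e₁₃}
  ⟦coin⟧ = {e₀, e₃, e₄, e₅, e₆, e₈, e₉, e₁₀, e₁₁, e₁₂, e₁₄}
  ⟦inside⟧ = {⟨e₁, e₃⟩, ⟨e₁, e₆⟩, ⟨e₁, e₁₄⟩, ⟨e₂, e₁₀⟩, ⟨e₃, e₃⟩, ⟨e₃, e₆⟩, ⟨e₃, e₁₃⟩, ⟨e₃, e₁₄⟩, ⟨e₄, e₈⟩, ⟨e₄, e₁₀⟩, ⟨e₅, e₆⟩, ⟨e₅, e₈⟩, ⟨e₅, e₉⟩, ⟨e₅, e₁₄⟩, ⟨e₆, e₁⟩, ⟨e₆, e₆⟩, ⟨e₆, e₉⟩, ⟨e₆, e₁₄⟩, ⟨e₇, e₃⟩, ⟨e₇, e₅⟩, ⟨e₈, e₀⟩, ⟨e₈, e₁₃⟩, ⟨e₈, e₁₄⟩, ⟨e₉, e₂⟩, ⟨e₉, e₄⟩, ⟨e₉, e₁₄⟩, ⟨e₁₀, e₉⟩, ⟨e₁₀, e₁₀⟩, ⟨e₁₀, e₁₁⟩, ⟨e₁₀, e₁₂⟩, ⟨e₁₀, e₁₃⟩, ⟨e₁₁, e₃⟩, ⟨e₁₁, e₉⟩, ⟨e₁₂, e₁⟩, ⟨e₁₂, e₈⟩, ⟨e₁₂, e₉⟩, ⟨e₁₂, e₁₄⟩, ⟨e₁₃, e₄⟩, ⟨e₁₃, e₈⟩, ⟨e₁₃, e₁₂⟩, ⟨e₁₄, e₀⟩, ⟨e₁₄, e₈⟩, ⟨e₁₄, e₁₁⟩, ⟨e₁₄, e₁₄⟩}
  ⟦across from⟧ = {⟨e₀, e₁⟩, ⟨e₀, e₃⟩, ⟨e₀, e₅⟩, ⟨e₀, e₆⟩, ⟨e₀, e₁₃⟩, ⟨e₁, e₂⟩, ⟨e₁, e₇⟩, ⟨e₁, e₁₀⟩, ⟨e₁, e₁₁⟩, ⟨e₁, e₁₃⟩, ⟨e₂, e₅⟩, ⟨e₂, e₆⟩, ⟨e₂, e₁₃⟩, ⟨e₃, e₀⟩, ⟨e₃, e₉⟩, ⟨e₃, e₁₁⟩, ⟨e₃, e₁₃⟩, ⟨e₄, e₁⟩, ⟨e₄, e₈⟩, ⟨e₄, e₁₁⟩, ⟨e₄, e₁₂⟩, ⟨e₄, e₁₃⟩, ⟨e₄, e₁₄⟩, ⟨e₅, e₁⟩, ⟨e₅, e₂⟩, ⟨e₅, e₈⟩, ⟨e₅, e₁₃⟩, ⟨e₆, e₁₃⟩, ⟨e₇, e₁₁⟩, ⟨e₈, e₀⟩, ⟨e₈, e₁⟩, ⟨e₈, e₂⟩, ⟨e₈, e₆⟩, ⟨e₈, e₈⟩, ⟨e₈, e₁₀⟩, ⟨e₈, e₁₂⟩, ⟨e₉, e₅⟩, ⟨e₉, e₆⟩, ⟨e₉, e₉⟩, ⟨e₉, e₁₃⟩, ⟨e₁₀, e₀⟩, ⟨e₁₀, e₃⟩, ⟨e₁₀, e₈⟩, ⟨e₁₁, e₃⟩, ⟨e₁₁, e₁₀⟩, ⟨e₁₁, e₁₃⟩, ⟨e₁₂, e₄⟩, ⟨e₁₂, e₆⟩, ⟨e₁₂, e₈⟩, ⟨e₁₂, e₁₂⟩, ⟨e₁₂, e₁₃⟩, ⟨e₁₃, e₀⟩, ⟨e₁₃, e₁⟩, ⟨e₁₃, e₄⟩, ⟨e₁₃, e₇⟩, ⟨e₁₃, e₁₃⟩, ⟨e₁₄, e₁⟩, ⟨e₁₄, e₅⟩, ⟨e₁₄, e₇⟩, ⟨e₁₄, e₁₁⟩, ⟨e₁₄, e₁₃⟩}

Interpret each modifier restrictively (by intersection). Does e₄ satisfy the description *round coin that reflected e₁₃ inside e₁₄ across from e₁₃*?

⟦that reflected e₁₃⟧ = {x : ⟨x, e₁₃⟩ ∈ ⟦reflected⟧} = {e₀, e₂, e₃, e₅, e₆, e₇, e₉, e₁₀, e₁₃, e₁₄}
⟦inside e₁₄⟧ = {x : ⟨x, e₁₄⟩ ∈ ⟦inside⟧} = {e₁, e₃, e₅, e₆, e₈, e₉, e₁₂, e₁₄}
⟦across from e₁₃⟧ = {x : ⟨x, e₁₃⟩ ∈ ⟦across from⟧} = {e₀, e₁, e₂, e₃, e₄, e₅, e₆, e₉, e₁₁, e₁₂, e₁₃, e₁₄}
⟦coin⟧ = {e₀, e₃, e₄, e₅, e₆, e₈, e₉, e₁₀, e₁₁, e₁₂, e₁₄}
… ∩ ⟦that reflected e₁₃⟧ = {e₀, e₃, e₄, e₅, e₆, e₈, e₉, e₁₀, e₁₁, e₁₂, e₁₄} ∩ {e₀, e₂, e₃, e₅, e₆, e₇, e₉, e₁₀, e₁₃, e₁₄} = {e₀, e₃, e₅, e₆, e₉, e₁₀, e₁₄}
… ∩ ⟦inside e₁₄⟧ = {e₀, e₃, e₅, e₆, e₉, e₁₀, e₁₄} ∩ {e₁, e₃, e₅, e₆, e₈, e₉, e₁₂, e₁₄} = {e₃, e₅, e₆, e₉, e₁₄}
… ∩ ⟦across from e₁₃⟧ = {e₃, e₅, e₆, e₉, e₁₄} ∩ {e₀, e₁, e₂, e₃, e₄, e₅, e₆, e₉, e₁₁, e₁₂, e₁₃, e₁₄} = {e₃, e₅, e₆, e₉, e₁₄}
… ∩ ⟦round⟧ = {e₃, e₅, e₆, e₉, e₁₄} ∩ {e₀, e₁, e₄, e₁₀, e₁₂, e₁₃} = ∅
⟦round coin that reflected e₁₃ inside e₁₄ across from e₁₃⟧ = ∅; e₄ ∉ this set.

no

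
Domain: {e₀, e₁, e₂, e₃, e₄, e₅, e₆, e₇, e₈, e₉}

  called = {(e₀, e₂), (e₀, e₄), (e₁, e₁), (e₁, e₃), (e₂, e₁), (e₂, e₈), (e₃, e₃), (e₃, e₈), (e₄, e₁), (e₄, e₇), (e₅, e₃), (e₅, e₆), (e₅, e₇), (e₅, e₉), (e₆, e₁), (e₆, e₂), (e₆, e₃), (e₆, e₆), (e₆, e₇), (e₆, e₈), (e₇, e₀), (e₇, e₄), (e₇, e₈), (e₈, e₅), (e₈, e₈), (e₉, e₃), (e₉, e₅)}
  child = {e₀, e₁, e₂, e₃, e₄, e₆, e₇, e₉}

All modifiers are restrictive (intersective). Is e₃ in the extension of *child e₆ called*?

yes

⟦e₆ called⟧ = {x : ⟨e₆, x⟩ ∈ ⟦called⟧} = {e₁, e₂, e₃, e₆, e₇, e₈}
⟦child⟧ = {e₀, e₁, e₂, e₃, e₄, e₆, e₇, e₉}
… ∩ ⟦e₆ called⟧ = {e₀, e₁, e₂, e₃, e₄, e₆, e₇, e₉} ∩ {e₁, e₂, e₃, e₆, e₇, e₈} = {e₁, e₂, e₃, e₆, e₇}
⟦child e₆ called⟧ = {e₁, e₂, e₃, e₆, e₇}; e₃ ∈ this set.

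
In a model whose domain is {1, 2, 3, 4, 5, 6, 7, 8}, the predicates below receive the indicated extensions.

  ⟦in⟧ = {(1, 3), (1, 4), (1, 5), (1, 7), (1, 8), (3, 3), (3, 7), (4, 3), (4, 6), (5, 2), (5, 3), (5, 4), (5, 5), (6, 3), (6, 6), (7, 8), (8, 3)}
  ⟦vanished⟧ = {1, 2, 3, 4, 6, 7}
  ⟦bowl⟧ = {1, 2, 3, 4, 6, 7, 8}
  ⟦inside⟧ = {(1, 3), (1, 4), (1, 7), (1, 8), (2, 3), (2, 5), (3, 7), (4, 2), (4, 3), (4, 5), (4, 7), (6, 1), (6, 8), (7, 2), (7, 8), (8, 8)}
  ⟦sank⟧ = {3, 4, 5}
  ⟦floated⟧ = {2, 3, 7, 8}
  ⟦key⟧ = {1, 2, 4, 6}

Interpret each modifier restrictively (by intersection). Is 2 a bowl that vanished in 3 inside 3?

no

⟦that vanished⟧ = ⟦vanished⟧ = {1, 2, 3, 4, 6, 7}
⟦in 3⟧ = {x : ⟨x, 3⟩ ∈ ⟦in⟧} = {1, 3, 4, 5, 6, 8}
⟦inside 3⟧ = {x : ⟨x, 3⟩ ∈ ⟦inside⟧} = {1, 2, 4}
⟦bowl⟧ = {1, 2, 3, 4, 6, 7, 8}
… ∩ ⟦that vanished⟧ = {1, 2, 3, 4, 6, 7, 8} ∩ {1, 2, 3, 4, 6, 7} = {1, 2, 3, 4, 6, 7}
… ∩ ⟦in 3⟧ = {1, 2, 3, 4, 6, 7} ∩ {1, 3, 4, 5, 6, 8} = {1, 3, 4, 6}
… ∩ ⟦inside 3⟧ = {1, 3, 4, 6} ∩ {1, 2, 4} = {1, 4}
⟦bowl that vanished in 3 inside 3⟧ = {1, 4}; 2 ∉ this set.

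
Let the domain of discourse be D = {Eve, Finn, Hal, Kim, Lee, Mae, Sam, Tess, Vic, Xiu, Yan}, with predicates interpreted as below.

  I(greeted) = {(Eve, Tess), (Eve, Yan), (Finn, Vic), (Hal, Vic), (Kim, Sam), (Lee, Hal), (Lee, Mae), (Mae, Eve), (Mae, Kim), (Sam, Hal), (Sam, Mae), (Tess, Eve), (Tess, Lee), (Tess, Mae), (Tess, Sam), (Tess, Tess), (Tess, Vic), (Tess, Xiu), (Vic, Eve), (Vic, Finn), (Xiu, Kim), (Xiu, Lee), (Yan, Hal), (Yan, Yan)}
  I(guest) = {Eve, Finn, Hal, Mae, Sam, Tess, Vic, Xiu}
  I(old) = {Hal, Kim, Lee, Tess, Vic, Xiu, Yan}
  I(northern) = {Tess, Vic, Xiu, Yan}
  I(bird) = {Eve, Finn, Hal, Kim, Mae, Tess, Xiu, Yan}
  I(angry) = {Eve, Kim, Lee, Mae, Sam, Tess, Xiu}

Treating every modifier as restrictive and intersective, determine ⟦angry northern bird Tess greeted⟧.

{Tess, Xiu}

⟦Tess greeted⟧ = {x : ⟨Tess, x⟩ ∈ ⟦greeted⟧} = {Eve, Lee, Mae, Sam, Tess, Vic, Xiu}
⟦bird⟧ = {Eve, Finn, Hal, Kim, Mae, Tess, Xiu, Yan}
… ∩ ⟦Tess greeted⟧ = {Eve, Finn, Hal, Kim, Mae, Tess, Xiu, Yan} ∩ {Eve, Lee, Mae, Sam, Tess, Vic, Xiu} = {Eve, Mae, Tess, Xiu}
… ∩ ⟦angry⟧ = {Eve, Mae, Tess, Xiu} ∩ {Eve, Kim, Lee, Mae, Sam, Tess, Xiu} = {Eve, Mae, Tess, Xiu}
… ∩ ⟦northern⟧ = {Eve, Mae, Tess, Xiu} ∩ {Tess, Vic, Xiu, Yan} = {Tess, Xiu}
So ⟦angry northern bird Tess greeted⟧ = {Tess, Xiu}.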